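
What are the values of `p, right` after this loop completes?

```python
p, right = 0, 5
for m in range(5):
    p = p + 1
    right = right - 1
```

p goes 0→5, right goes 5→0
`p, right` takes the values: (0, 5) → (1, 5) → (1, 4) → (2, 4) → (2, 3) → (3, 3) → (3, 2) → (4, 2) → (4, 1) → (5, 1) → (5, 0)

Answer: 5, 0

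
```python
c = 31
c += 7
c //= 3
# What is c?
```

Trace:
`c = 31` → c = 31
`c += 7` → c = 38
`c //= 3` → c = 12
So c = 12

Answer: 12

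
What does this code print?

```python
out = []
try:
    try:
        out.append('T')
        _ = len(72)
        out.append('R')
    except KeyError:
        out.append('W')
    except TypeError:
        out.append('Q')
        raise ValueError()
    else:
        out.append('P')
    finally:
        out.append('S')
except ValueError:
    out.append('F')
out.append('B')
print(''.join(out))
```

Execution trace: 'T' (inner try body) → 'Q' (inner except TypeError) → 'S' (inner finally) → 'F' (outer except ValueError) → 'B' (after the try/except). Output: TQSFB

Answer: TQSFB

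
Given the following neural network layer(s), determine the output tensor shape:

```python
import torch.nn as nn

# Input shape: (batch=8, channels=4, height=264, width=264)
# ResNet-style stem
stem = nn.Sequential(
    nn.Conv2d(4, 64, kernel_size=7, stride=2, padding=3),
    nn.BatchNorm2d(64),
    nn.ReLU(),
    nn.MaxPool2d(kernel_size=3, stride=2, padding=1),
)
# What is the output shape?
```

Input: (8, 4, 264, 264) -> after Conv2d 7x7 stride=2: (8, 64, 132, 132) -> Output: (8, 64, 66, 66)

Answer: (8, 64, 66, 66)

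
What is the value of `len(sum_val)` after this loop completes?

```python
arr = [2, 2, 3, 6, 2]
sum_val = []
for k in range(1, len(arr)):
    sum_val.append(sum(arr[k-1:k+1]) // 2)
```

Number of 2-element averages
`sum_val` takes the values: [] → [2] → [2, 2] → [2, 2, 4] → [2, 2, 4, 4]
So `len(sum_val)` = 4

Answer: 4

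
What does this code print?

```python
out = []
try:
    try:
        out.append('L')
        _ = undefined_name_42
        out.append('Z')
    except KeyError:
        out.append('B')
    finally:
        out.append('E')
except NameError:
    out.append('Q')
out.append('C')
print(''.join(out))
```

Execution trace: 'L' (inner try body) → 'E' (inner finally) → 'Q' (outer except NameError) → 'C' (after the try/except). Output: LEQC

Answer: LEQC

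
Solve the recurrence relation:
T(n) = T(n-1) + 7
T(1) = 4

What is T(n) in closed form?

Unrolling: T(n) = T(1) + 7·(n-1) = 4 + 7(n-1) = 7n - 3.

Answer: T(n) = 7n - 3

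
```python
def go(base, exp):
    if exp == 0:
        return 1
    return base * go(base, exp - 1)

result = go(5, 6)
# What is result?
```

go(5, 6) = 5 * 5 * 5 * 5 * 5 * 5 = 15625

Answer: 15625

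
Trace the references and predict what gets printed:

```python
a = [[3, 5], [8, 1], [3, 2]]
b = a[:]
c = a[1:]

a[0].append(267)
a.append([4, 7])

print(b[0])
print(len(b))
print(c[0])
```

Key concept: slice with nested mutation.
Step by step:
`a = [[3, 5], [8, 1], [3, 2]]` → a = [[3, 5], [8, 1], [3, 2]]
`b = a[:]` → b = [[3, 5], [8, 1], [3, 2]]
`c = a[1:]` → c = [[8, 1], [3, 2]]
`a[0].append(267)` → a = [[3, 5, 267], [8, 1], [3, 2]]; b = [[3, 5, 267], [8, 1], [3, 2]]
`a.append([4, 7])` → a = [[3, 5, 267], [8, 1], [3, 2], [4, 7]]
`print(b[0])` → prints [3, 5, 267]
`print(len(b))` → prints 3
`print(c[0])` → prints [8, 1]

Answer:
[3, 5, 267]
3
[8, 1]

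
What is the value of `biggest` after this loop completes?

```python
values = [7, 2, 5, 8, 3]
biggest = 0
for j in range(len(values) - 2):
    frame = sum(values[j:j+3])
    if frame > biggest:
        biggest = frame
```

Max sum of 3-element window in [7, 2, 5, 8, 3]
`biggest` takes the values: 0 → 14 → 15 → 16

Answer: 16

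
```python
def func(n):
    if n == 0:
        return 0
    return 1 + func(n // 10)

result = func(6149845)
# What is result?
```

Count of digits of 6149845: 7

Answer: 7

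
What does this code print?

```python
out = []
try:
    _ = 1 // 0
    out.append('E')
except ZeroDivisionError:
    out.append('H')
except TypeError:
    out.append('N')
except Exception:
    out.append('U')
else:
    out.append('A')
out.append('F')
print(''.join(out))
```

Execution trace: 'H' (except ZeroDivisionError) → 'F' (after the try/except). Output: HF

Answer: HF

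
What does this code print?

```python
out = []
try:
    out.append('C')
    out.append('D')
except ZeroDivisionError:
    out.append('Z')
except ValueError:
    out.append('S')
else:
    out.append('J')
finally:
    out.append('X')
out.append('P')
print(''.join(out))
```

Execution trace: 'C' (try body) → 'D' (try body, no exception) → 'J' (else) → 'X' (finally) → 'P' (after the try/except). Output: CDJXP

Answer: CDJXP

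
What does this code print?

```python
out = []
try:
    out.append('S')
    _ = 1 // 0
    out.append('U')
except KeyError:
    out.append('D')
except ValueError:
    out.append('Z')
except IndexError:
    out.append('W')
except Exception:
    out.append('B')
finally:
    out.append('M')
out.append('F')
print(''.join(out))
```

Execution trace: 'S' (try body) → 'B' (except Exception) → 'M' (finally) → 'F' (after the try/except). Output: SBMF

Answer: SBMF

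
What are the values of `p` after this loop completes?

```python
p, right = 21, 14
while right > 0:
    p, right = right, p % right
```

GCD of 21 and 14
`p` takes the values: 21 → 14 → 7

Answer: 7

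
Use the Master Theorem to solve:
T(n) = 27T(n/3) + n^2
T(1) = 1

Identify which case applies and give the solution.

a=27, b=3, f(n)=n^2. log_3(27) = 3. Since c=2 < 3, Case 1 applies: T(n) = Θ(n^log_b(a)) = O(n^3).

Answer: O(n^3) - Case 1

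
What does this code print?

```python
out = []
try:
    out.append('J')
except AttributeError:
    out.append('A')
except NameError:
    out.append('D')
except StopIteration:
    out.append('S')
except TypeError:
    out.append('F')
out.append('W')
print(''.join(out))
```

Execution trace: 'J' (try body, no exception) → 'W' (after the try/except). Output: JW

Answer: JW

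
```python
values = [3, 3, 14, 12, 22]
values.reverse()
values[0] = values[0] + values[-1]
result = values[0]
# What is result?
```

Trace:
`values = [3, 3, 14, 12, 22]` → values = [3, 3, 14, 12, 22]
`values.reverse()` → values = [22, 12, 14, 3, 3]
`values[0] = values[0] + values[-1]` → values = [25, 12, 14, 3, 3]
`result = values[0]` → result = 25
So result = 25

Answer: 25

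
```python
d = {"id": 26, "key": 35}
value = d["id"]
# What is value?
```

Trace:
`d = {"id": 26, "key": 35}` → d = {'id': 26, 'key': 35}
`value = d["id"]` → value = 26
So value = 26

Answer: 26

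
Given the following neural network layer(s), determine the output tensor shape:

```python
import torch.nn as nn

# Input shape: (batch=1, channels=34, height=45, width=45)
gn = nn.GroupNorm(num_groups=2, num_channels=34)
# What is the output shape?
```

Input: (1, 34, 45, 45) -> Output: (1, 34, 45, 45)

Answer: (1, 34, 45, 45)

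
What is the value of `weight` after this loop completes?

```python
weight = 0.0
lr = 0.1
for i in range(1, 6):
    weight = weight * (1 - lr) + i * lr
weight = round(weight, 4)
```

Moving average with lr=0.1
`weight` takes the values: 0.0 → 0.1 → 0.29 → 0.561 → 0.9049 → 1.31441 → 1.3144

Answer: 1.3144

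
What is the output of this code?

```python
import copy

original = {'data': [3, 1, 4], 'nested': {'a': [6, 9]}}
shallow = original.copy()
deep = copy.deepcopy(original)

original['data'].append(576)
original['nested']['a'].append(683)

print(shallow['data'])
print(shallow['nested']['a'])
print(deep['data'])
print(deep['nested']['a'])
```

Key concept: comparing shallow vs deep copy.
Step by step:
`original = {'data': [3, 1, 4], 'nested': {'a': [6, 9]}}` → original = {'data': [3, 1, 4], 'nested': {'a': [6, 9]}}
`shallow = original.copy()` → shallow = {'data': [3, 1, 4], 'nested': {'a': [6, 9]}}
`deep = copy.deepcopy(original)` → deep = {'data': [3, 1, 4], 'nested': {'a': [6, 9]}}
`original['data'].append(576)` → original = {'data': [3, 1, 4, 576], 'nested': {'a': [6, 9]}}; shallow = {'data': [3, 1, 4, 576], 'nested': {'a': [6, 9]}}
`original['nested']['a'].append(683)` → original = {'data': [3, 1, 4, 576], 'nested': {'a': [6, 9, 683]}}; shallow = {'data': [3, 1, 4, 576], 'nested': {'a': [6, 9, 683]}}
`print(shallow['data'])` → prints [3, 1, 4, 576]
`print(shallow['nested']['a'])` → prints [6, 9, 683]
`print(deep['data'])` → prints [3, 1, 4]
`print(deep['nested']['a'])` → prints [6, 9]

Answer:
[3, 1, 4, 576]
[6, 9, 683]
[3, 1, 4]
[6, 9]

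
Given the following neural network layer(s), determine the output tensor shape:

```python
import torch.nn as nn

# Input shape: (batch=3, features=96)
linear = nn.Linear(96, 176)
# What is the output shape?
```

Input: (3, 96) -> Output: (3, 176)

Answer: (3, 176)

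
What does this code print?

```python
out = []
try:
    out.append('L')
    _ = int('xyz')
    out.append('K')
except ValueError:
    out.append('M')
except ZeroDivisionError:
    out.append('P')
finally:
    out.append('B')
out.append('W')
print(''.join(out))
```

Execution trace: 'L' (try body) → 'M' (except ValueError) → 'B' (finally) → 'W' (after the try/except). Output: LMBW

Answer: LMBW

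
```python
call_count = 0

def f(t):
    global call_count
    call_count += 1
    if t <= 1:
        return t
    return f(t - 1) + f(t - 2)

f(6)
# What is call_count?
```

Calls(t) = 1 + Calls(t-1) + Calls(t-2); Calls(0)=Calls(1)=1. For t=6 this gives 25.

Answer: 25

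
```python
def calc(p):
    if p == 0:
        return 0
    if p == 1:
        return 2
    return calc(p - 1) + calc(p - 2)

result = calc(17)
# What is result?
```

Build up from base cases: calc(0)=0, calc(1)=2, calc(2)=2, calc(3)=4, calc(4)=6, calc(5)=10, calc(6)=16, ..., calc(17)=3194

Answer: 3194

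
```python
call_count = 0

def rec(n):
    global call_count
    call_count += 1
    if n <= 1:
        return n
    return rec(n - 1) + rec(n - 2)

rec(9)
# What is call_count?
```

Calls(n) = 1 + Calls(n-1) + Calls(n-2); Calls(0)=Calls(1)=1. For n=9 this gives 109.

Answer: 109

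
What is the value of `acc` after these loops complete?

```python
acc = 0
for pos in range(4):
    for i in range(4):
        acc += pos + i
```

Sum of all pos+i for pos,i in 4x4
`acc` takes the values: 0 → 1 → 3 → 6 → 7 → 9 → 12 → 16 → 18 → 21 → 25 → 30 → 33 → 37 → 42 → 48

Answer: 48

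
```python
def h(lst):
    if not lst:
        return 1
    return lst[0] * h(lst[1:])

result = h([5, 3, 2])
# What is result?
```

Product over [5, 3, 2] = 5 * 3 * 2 = 30

Answer: 30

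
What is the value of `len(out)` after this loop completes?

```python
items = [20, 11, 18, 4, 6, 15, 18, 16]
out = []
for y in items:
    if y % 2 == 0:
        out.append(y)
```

Count even numbers in [20, 11, 18, 4, 6, 15, 18, 16]
`out` takes the values: [] → [20] → [20, 18] → [20, 18, 4] → [20, 18, 4, 6] → [20, 18, 4, 6, 18] → [20, 18, 4, 6, 18, 16]
So `len(out)` = 6

Answer: 6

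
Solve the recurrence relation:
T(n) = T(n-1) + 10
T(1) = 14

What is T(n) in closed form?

Unrolling: T(n) = T(1) + 10·(n-1) = 14 + 10(n-1) = 10n + 4.

Answer: T(n) = 10n + 4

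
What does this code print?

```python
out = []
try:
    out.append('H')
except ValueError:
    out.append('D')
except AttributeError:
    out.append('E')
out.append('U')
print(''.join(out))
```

Execution trace: 'H' (try body, no exception) → 'U' (after the try/except). Output: HU

Answer: HU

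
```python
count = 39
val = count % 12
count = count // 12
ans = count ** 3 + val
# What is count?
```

Trace:
`count = 39` → count = 39
`val = count % 12` → val = 3
`count = count // 12` → count = 3
`ans = count ** 3 + val` → ans = 30
So count = 3

Answer: 3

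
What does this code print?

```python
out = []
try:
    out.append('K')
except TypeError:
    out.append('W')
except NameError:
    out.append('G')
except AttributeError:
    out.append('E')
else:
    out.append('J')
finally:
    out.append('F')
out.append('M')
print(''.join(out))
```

Execution trace: 'K' (try body, no exception) → 'J' (else) → 'F' (finally) → 'M' (after the try/except). Output: KJFM

Answer: KJFM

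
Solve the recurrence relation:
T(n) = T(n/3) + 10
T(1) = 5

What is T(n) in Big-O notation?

Each step divides n by 3 and adds 10. After log_3(n) steps we reach T(1)=5. So T(n) = 10·log_3(n) + 5 = O(log n).

Answer: O(log n)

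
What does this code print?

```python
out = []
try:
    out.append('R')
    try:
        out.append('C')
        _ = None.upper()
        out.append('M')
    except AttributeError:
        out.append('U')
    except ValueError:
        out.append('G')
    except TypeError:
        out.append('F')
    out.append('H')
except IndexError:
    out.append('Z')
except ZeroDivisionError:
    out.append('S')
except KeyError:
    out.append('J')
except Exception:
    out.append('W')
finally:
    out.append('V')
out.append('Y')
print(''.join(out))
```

Execution trace: 'R' (try body) → 'C' (inner try body) → 'U' (inner except AttributeError) → 'H' (try body, no exception) → 'V' (finally) → 'Y' (after the try/except). Output: RCUHVY

Answer: RCUHVY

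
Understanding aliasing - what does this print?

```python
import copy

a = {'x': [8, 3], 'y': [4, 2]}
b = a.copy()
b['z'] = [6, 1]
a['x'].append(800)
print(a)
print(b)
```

Key concept: shallow copy of dict with mutable values.
Step by step:
`a = {'x': [8, 3], 'y': [4, 2]}` → a = {'x': [8, 3], 'y': [4, 2]}
`b = a.copy()` → b = {'x': [8, 3], 'y': [4, 2]}
`b['z'] = [6, 1]` → b = {'x': [8, 3], 'y': [4, 2], 'z': [6, 1]}
`a['x'].append(800)` → a = {'x': [8, 3, 800], 'y': [4, 2]}; b = {'x': [8, 3, 800], 'y': [4, 2], 'z': [6, 1]}
`print(a)` → prints {'x': [8, 3, 800], 'y': [4, 2]}
`print(b)` → prints {'x': [8, 3, 800], 'y': [4, 2], 'z': [6, 1]}

Answer:
{'x': [8, 3, 800], 'y': [4, 2]}
{'x': [8, 3, 800], 'y': [4, 2], 'z': [6, 1]}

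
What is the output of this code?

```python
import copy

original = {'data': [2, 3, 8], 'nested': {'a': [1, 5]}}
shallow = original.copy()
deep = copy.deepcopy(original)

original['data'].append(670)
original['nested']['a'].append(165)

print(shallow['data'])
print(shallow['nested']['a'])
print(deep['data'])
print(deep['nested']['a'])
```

Key concept: comparing shallow vs deep copy.
Step by step:
`original = {'data': [2, 3, 8], 'nested': {'a': [1, 5]}}` → original = {'data': [2, 3, 8], 'nested': {'a': [1, 5]}}
`shallow = original.copy()` → shallow = {'data': [2, 3, 8], 'nested': {'a': [1, 5]}}
`deep = copy.deepcopy(original)` → deep = {'data': [2, 3, 8], 'nested': {'a': [1, 5]}}
`original['data'].append(670)` → original = {'data': [2, 3, 8, 670], 'nested': {'a': [1, 5]}}; shallow = {'data': [2, 3, 8, 670], 'nested': {'a': [1, 5]}}
`original['nested']['a'].append(165)` → original = {'data': [2, 3, 8, 670], 'nested': {'a': [1, 5, 165]}}; shallow = {'data': [2, 3, 8, 670], 'nested': {'a': [1, 5, 165]}}
`print(shallow['data'])` → prints [2, 3, 8, 670]
`print(shallow['nested']['a'])` → prints [1, 5, 165]
`print(deep['data'])` → prints [2, 3, 8]
`print(deep['nested']['a'])` → prints [1, 5]

Answer:
[2, 3, 8, 670]
[1, 5, 165]
[2, 3, 8]
[1, 5]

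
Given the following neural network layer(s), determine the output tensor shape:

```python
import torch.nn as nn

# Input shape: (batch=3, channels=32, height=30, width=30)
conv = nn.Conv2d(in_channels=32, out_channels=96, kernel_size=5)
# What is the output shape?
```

Input: (3, 32, 30, 30) -> Output: (3, 96, 26, 26)

Answer: (3, 96, 26, 26)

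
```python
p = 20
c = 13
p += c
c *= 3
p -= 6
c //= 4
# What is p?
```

Trace:
`p = 20` → p = 20
`c = 13` → c = 13
`p += c` → p = 33
`c *= 3` → c = 39
`p -= 6` → p = 27
`c //= 4` → c = 9
So p = 27

Answer: 27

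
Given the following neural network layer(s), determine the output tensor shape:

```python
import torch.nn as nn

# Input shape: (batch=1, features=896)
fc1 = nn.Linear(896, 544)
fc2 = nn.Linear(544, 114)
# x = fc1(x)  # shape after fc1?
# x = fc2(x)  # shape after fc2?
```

Input: (1, 896) -> after fc1: (1, 544) -> Output: (1, 114)

Answer: (1, 114)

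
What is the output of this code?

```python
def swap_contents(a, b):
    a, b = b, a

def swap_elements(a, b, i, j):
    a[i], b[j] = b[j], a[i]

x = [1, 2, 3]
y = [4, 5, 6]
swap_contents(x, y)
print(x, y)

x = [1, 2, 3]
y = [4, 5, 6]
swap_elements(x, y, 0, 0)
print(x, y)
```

Key concept: parameter rebinding vs mutation.
Step by step:
`x = [1, 2, 3]` → x = [1, 2, 3]
`y = [4, 5, 6]` → y = [4, 5, 6]
`swap_contents(x, y)` → no visible change to tracked variables
`print(x, y)` → prints [1, 2, 3] [4, 5, 6]
`x = [1, 2, 3]` → x = [1, 2, 3]
`y = [4, 5, 6]` → y = [4, 5, 6]
`swap_elements(x, y, 0, 0)` → x = [4, 2, 3]; y = [1, 5, 6]
`print(x, y)` → prints [4, 2, 3] [1, 5, 6]

Answer:
[1, 2, 3] [4, 5, 6]
[4, 2, 3] [1, 5, 6]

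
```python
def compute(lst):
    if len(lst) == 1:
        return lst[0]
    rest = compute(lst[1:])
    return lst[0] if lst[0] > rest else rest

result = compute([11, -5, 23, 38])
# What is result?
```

Recursive max over [11, -5, 23, 38] = 38

Answer: 38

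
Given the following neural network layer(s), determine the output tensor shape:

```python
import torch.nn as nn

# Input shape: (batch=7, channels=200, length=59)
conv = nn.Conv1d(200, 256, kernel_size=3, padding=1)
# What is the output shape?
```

Input: (7, 200, 59) -> Output: (7, 256, 59)

Answer: (7, 256, 59)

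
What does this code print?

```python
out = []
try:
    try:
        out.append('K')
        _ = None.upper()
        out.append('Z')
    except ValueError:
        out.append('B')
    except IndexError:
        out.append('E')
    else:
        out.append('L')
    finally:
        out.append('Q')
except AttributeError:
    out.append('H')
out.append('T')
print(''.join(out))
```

Execution trace: 'K' (try body) → 'Q' (finally) → 'H' (outer except AttributeError) → 'T' (after the try/except). Output: KQHT

Answer: KQHT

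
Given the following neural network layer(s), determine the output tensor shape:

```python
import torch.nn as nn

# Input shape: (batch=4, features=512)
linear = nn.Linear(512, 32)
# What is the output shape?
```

Input: (4, 512) -> Output: (4, 32)

Answer: (4, 32)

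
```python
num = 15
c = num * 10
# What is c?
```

Trace:
`num = 15` → num = 15
`c = num * 10` → c = 150
So c = 150

Answer: 150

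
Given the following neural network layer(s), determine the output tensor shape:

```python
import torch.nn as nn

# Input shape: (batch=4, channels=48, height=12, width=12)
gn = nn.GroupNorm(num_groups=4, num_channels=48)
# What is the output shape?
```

Input: (4, 48, 12, 12) -> Output: (4, 48, 12, 12)

Answer: (4, 48, 12, 12)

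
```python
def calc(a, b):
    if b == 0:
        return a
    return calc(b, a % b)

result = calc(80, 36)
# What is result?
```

calc(80, 36) -> calc(36, 8) -> calc(8, 4) -> calc(4, 0) -> 4

Answer: 4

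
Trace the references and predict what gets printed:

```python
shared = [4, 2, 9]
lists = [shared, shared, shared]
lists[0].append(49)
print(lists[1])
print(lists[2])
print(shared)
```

Key concept: list of same reference.
Step by step:
`shared = [4, 2, 9]` → shared = [4, 2, 9]
`lists = [shared, shared, shared]` → lists = [[4, 2, 9], [4, 2, 9], [4, 2, 9]]
`lists[0].append(49)` → shared = [4, 2, 9, 49]; lists = [[4, 2, 9, 49], [4, 2, 9, 49], [4, 2, 9, 49]]
`print(lists[1])` → prints [4, 2, 9, 49]
`print(lists[2])` → prints [4, 2, 9, 49]
`print(shared)` → prints [4, 2, 9, 49]

Answer:
[4, 2, 9, 49]
[4, 2, 9, 49]
[4, 2, 9, 49]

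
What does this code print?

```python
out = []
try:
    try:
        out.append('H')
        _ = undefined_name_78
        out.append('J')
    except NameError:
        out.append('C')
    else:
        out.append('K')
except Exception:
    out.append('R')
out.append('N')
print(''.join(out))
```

Execution trace: 'H' (inner try body) → 'C' (inner except NameError) → 'N' (after the try/except). Output: HCN

Answer: HCN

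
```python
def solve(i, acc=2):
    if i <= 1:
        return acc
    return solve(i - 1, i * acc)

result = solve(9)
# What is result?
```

Accumulator trace (n, acc): (9, 2) -> (8, 18) -> (7, 144) -> (6, 1008) -> (5, 6048) -> (4, 30240) -> (3, 120960) -> (2, 362880) -> (1, 725760) -> return 725760

Answer: 725760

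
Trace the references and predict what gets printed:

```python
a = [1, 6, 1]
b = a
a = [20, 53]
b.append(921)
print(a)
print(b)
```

Key concept: rebinding vs mutation: a is rebound to a new list, b still points at the original.
Step by step:
`a = [1, 6, 1]` → a = [1, 6, 1]
`b = a` → b = [1, 6, 1] (same object as a)
`a = [20, 53]` → a = [20, 53]
`b.append(921)` → b = [1, 6, 1, 921]
`print(a)` → prints [20, 53]
`print(b)` → prints [1, 6, 1, 921]

Answer:
[20, 53]
[1, 6, 1, 921]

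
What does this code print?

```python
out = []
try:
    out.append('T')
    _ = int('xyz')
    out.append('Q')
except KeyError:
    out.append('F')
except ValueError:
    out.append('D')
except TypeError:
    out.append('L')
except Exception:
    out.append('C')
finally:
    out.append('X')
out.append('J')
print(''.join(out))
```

Execution trace: 'T' (try body) → 'D' (except ValueError) → 'X' (finally) → 'J' (after the try/except). Output: TDXJ

Answer: TDXJ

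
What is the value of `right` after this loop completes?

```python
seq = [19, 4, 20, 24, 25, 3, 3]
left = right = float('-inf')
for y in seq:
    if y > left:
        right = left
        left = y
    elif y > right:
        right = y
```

Second largest (with repeats) in [19, 4, 20, 24, 25, 3, 3]
`right` takes the values: -inf → 4 → 19 → 20 → 24

Answer: 24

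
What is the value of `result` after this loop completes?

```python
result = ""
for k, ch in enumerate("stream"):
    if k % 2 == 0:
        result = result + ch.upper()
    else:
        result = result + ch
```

Uppercase even positions in 'stream'
`result` takes the values: "" → "S" → "St" → "StR" → "StRe" → "StReA" → "StReAm"

Answer: "StReAm"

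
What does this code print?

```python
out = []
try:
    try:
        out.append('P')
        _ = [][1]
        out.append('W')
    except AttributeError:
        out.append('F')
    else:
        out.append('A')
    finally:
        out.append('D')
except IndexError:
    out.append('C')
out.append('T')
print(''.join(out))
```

Execution trace: 'P' (try body) → 'D' (finally) → 'C' (outer except IndexError) → 'T' (after the try/except). Output: PDCT

Answer: PDCT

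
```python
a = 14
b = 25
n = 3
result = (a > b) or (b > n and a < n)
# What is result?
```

Trace:
`a = 14` → a = 14
`b = 25` → b = 25
`n = 3` → n = 3
`result = (a > b) or (b > n and a < n)` → result = False
So result = False

Answer: False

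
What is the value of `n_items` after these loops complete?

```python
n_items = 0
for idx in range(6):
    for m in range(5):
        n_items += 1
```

6 * 5 = 30
`n_items` takes the values: 0 → 1 → 2 → 3 → 4 → 5 → 6 → 7 → 8 → 9 → 10 → 11 → 12 → 13 → 14 → 15 → 16 → 17 → 18 → 19 → 20 → 21 → 22 → 23 → 24 → 25 → 26 → 27 → 28 → 29 → 30

Answer: 30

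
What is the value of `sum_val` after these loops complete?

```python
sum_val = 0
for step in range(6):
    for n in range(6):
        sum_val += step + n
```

Sum of all step+n for step,n in 6x6
`sum_val` takes the values: 0 → 1 → 3 → 6 → 10 → 15 → 16 → 18 → 21 → 25 → 30 → 36 → 38 → 41 → 45 → 50 → 56 → 63 → 66 → 70 → 75 → 81 → 88 → 96 → 100 → 105 → 111 → 118 → 126 → 135 → 140 → 146 → 153 → 161 → 170 → 180

Answer: 180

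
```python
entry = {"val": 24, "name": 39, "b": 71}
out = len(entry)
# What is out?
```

Trace:
`entry = {"val": 24, "name": 39, "b": 71}` → entry = {'val': 24, 'name': 39, 'b': 71}
`out = len(entry)` → out = 3
So out = 3

Answer: 3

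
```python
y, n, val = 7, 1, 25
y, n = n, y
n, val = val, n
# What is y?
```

Trace:
`y, n, val = 7, 1, 25` → y = 7; n = 1; val = 25
`y, n = n, y` → y = 1; n = 7
`n, val = val, n` → n = 25; val = 7
So y = 1

Answer: 1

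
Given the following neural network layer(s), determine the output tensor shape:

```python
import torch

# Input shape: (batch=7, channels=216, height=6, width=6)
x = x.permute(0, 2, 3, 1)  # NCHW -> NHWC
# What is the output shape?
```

Input: (7, 216, 6, 6) -> Output: (7, 6, 6, 216)

Answer: (7, 6, 6, 216)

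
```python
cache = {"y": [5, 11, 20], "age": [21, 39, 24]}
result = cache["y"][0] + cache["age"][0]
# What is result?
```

Trace:
`cache = {"y": [5, 11, 20], "age": [21, 39, 24]}` → cache = {'y': [5, 11, 20], 'age': [21, 39, 24]}
`result = cache["y"][0] + cache["age"][0]` → result = 26
So result = 26

Answer: 26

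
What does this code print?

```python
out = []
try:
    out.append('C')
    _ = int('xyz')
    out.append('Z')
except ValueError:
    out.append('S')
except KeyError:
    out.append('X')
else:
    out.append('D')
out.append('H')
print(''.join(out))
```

Execution trace: 'C' (try body) → 'S' (except ValueError) → 'H' (after the try/except). Output: CSH

Answer: CSH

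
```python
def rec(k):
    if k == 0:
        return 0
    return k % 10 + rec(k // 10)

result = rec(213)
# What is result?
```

Sum of digits of 213: 3 + 1 + 2 = 6

Answer: 6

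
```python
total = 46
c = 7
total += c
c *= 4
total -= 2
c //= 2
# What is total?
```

Trace:
`total = 46` → total = 46
`c = 7` → c = 7
`total += c` → total = 53
`c *= 4` → c = 28
`total -= 2` → total = 51
`c //= 2` → c = 14
So total = 51

Answer: 51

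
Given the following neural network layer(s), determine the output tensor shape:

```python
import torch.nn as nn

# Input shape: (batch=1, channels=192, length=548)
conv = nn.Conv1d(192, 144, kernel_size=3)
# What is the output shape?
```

Input: (1, 192, 548) -> Output: (1, 144, 546)

Answer: (1, 144, 546)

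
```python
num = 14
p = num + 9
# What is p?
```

Trace:
`num = 14` → num = 14
`p = num + 9` → p = 23
So p = 23

Answer: 23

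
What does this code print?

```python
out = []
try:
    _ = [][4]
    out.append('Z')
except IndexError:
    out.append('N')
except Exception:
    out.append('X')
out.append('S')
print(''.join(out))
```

Execution trace: 'N' (except IndexError) → 'S' (after the try/except). Output: NS

Answer: NS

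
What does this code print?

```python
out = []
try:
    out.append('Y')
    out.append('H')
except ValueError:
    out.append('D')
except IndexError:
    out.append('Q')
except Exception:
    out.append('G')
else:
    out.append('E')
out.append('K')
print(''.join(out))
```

Execution trace: 'Y' (try body) → 'H' (try body, no exception) → 'E' (else) → 'K' (after the try/except). Output: YHEK

Answer: YHEK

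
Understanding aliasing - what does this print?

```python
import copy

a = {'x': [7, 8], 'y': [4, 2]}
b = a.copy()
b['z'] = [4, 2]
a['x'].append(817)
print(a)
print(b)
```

Key concept: shallow copy of dict with mutable values.
Step by step:
`a = {'x': [7, 8], 'y': [4, 2]}` → a = {'x': [7, 8], 'y': [4, 2]}
`b = a.copy()` → b = {'x': [7, 8], 'y': [4, 2]}
`b['z'] = [4, 2]` → b = {'x': [7, 8], 'y': [4, 2], 'z': [4, 2]}
`a['x'].append(817)` → a = {'x': [7, 8, 817], 'y': [4, 2]}; b = {'x': [7, 8, 817], 'y': [4, 2], 'z': [4, 2]}
`print(a)` → prints {'x': [7, 8, 817], 'y': [4, 2]}
`print(b)` → prints {'x': [7, 8, 817], 'y': [4, 2], 'z': [4, 2]}

Answer:
{'x': [7, 8, 817], 'y': [4, 2]}
{'x': [7, 8, 817], 'y': [4, 2], 'z': [4, 2]}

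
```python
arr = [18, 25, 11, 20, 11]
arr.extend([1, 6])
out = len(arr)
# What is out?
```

Trace:
`arr = [18, 25, 11, 20, 11]` → arr = [18, 25, 11, 20, 11]
`arr.extend([1, 6])` → arr = [18, 25, 11, 20, 11, 1, 6]
`out = len(arr)` → out = 7
So out = 7

Answer: 7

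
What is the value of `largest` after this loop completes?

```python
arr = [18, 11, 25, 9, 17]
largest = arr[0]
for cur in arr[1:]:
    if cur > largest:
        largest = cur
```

Maximum of [18, 11, 25, 9, 17]
`largest` takes the values: 18 → 25

Answer: 25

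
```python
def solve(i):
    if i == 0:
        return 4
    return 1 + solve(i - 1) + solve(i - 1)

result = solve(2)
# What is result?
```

solve(i) = 1 + 2·solve(i-1), solve(0)=4. Closed form: (4+1)·2^2 - 1 = 19.

Answer: 19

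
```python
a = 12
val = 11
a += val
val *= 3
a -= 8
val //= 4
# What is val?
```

Trace:
`a = 12` → a = 12
`val = 11` → val = 11
`a += val` → a = 23
`val *= 3` → val = 33
`a -= 8` → a = 15
`val //= 4` → val = 8
So val = 8

Answer: 8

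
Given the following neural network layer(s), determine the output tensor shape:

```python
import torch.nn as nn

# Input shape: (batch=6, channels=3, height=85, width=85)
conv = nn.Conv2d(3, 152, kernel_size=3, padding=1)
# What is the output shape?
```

Input: (6, 3, 85, 85) -> Output: (6, 152, 85, 85)

Answer: (6, 152, 85, 85)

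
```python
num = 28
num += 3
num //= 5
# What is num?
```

Trace:
`num = 28` → num = 28
`num += 3` → num = 31
`num //= 5` → num = 6
So num = 6

Answer: 6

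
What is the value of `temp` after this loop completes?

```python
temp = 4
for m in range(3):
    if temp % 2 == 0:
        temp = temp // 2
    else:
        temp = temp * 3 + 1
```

Collatz-style transformation from 4
`temp` takes the values: 4 → 2 → 1 → 4

Answer: 4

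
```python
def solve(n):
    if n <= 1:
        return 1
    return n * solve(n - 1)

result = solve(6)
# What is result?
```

solve(6) = 6 * 5 * 4 * 3 * 2 * 1 = 720

Answer: 720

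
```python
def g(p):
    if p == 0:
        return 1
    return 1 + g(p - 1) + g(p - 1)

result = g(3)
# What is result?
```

g(p) = 1 + 2·g(p-1), g(0)=1. Closed form: (1+1)·2^3 - 1 = 15.

Answer: 15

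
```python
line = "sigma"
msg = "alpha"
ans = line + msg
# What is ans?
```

Trace:
`line = "sigma"` → line = 'sigma'
`msg = "alpha"` → msg = 'alpha'
`ans = line + msg` → ans = 'sigmaalpha'
So ans = 'sigmaalpha'

Answer: 'sigmaalpha'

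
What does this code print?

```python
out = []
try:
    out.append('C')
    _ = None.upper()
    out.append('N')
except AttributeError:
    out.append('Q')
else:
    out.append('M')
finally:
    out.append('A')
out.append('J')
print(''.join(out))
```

Execution trace: 'C' (try body) → 'Q' (except AttributeError) → 'A' (finally) → 'J' (after the try/except). Output: CQAJ

Answer: CQAJ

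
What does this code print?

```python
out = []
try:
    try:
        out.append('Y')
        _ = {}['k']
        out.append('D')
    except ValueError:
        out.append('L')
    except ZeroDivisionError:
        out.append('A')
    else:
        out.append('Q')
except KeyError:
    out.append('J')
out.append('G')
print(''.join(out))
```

Execution trace: 'Y' (try body) → 'J' (outer except KeyError) → 'G' (after the try/except). Output: YJG

Answer: YJG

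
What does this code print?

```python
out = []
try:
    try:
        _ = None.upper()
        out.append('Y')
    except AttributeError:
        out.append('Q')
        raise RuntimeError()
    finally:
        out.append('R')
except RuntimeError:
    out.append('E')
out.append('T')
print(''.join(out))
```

Execution trace: 'Q' (except AttributeError) → 'R' (finally) → 'E' (outer except RuntimeError) → 'T' (after the try/except). Output: QRET

Answer: QRET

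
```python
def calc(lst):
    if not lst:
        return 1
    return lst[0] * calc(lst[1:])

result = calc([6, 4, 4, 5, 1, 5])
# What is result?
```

Product over [6, 4, 4, 5, 1, 5] = 6 * 4 * 4 * 5 * 1 * 5 = 2400

Answer: 2400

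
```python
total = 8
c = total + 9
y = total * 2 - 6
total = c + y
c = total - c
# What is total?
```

Trace:
`total = 8` → total = 8
`c = total + 9` → c = 17
`y = total * 2 - 6` → y = 10
`total = c + y` → total = 27
`c = total - c` → c = 10
So total = 27

Answer: 27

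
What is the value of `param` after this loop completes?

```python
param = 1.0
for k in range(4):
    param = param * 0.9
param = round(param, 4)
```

Exponential decay: 1.0 * 0.9^4
`param` takes the values: 1.0 → 0.9 → 0.81 → 0.729 → 0.6561

Answer: 0.6561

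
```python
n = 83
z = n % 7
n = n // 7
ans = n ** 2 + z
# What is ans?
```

Trace:
`n = 83` → n = 83
`z = n % 7` → z = 6
`n = n // 7` → n = 11
`ans = n ** 2 + z` → ans = 127
So ans = 127

Answer: 127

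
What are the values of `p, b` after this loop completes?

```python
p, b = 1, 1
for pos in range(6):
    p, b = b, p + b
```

Fibonacci: after 6 iterations
`p, b` takes the values: (1, 1) → (1, 2) → (2, 3) → (3, 5) → (5, 8) → (8, 13) → (13, 21)

Answer: 13, 21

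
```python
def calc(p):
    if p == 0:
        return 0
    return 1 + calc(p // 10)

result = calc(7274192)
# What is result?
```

Count of digits of 7274192: 7

Answer: 7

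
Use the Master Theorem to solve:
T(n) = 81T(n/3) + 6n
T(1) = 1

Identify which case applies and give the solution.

a=81, b=3, f(n)=6n. log_3(81) = 4. Since c=1 < 4, Case 1 applies: T(n) = Θ(n^log_b(a)) = O(n^4).

Answer: O(n^4) - Case 1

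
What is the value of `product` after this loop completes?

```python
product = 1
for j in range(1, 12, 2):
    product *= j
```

Product of 1, 3, 5, ... up to 11
`product` takes the values: 1 → 3 → 15 → 105 → 945 → 10395

Answer: 10395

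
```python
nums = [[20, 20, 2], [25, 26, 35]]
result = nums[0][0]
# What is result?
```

Trace:
`nums = [[20, 20, 2], [25, 26, 35]]` → nums = [[20, 20, 2], [25, 26, 35]]
`result = nums[0][0]` → result = 20
So result = 20

Answer: 20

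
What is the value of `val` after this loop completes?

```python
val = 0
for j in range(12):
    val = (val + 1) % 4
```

Increment mod 4, 12 times = 0
`val` takes the values: 0 → 1 → 2 → 3 → 0 → 1 → 2 → 3 → 0 → 1 → 2 → 3 → 0

Answer: 0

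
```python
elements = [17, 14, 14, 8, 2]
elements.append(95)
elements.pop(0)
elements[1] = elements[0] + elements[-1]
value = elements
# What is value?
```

Trace:
`elements = [17, 14, 14, 8, 2]` → elements = [17, 14, 14, 8, 2]
`elements.append(95)` → elements = [17, 14, 14, 8, 2, 95]
`elements.pop(0)` → elements = [14, 14, 8, 2, 95]
`elements[1] = elements[0] + elements[-1]` → elements = [14, 109, 8, 2, 95]
`value = elements` → value = [14, 109, 8, 2, 95]
So value = [14, 109, 8, 2, 95]

Answer: [14, 109, 8, 2, 95]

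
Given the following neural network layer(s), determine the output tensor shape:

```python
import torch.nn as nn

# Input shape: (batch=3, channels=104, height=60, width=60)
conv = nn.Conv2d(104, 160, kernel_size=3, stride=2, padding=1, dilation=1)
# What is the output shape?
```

Input: (3, 104, 60, 60) -> Output: (3, 160, 30, 30)

Answer: (3, 160, 30, 30)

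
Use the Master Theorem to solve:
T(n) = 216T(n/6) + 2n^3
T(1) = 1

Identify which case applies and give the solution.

a=216, b=6, f(n)=2n^3. log_6(216) = 3. Since c=3 = 3, Case 2 applies: T(n) = Θ(n^log_b(a) · log n) = O(n^3 log n).

Answer: O(n^3 log n) - Case 2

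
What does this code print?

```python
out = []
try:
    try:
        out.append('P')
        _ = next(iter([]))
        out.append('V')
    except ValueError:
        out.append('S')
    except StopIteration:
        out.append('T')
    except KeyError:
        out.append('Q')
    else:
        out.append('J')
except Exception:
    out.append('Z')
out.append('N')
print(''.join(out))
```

Execution trace: 'P' (inner try body) → 'T' (inner except StopIteration) → 'N' (after the try/except). Output: PTN

Answer: PTN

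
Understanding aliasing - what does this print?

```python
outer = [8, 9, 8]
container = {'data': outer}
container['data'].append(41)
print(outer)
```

Key concept: dict holds reference to list.
Step by step:
`outer = [8, 9, 8]` → outer = [8, 9, 8]
`container = {'data': outer}` → container = {'data': [8, 9, 8]}
`container['data'].append(41)` → outer = [8, 9, 8, 41]; container = {'data': [8, 9, 8, 41]}
`print(outer)` → prints [8, 9, 8, 41]

Answer: [8, 9, 8, 41]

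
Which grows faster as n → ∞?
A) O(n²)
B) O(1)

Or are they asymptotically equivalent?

O(n²) vs O(1): Higher order terms dominate.

Answer: A) O(n²) grows faster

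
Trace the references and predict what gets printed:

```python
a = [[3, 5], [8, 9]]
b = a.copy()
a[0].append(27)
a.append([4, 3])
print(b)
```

Key concept: shallow copy with nested lists.
Step by step:
`a = [[3, 5], [8, 9]]` → a = [[3, 5], [8, 9]]
`b = a.copy()` → b = [[3, 5], [8, 9]]
`a[0].append(27)` → a = [[3, 5, 27], [8, 9]]; b = [[3, 5, 27], [8, 9]]
`a.append([4, 3])` → a = [[3, 5, 27], [8, 9], [4, 3]]
`print(b)` → prints [[3, 5, 27], [8, 9]]

Answer: [[3, 5, 27], [8, 9]]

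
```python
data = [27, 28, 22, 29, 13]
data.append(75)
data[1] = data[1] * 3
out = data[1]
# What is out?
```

Trace:
`data = [27, 28, 22, 29, 13]` → data = [27, 28, 22, 29, 13]
`data.append(75)` → data = [27, 28, 22, 29, 13, 75]
`data[1] = data[1] * 3` → data = [27, 84, 22, 29, 13, 75]
`out = data[1]` → out = 84
So out = 84

Answer: 84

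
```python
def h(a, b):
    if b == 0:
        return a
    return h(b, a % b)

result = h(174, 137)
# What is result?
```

h(174, 137) -> h(137, 37) -> h(37, 26) -> h(26, 11) -> h(11, 4) -> h(4, 3) -> h(3, 1) -> h(1, 0) -> 1

Answer: 1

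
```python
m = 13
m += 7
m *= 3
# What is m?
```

Trace:
`m = 13` → m = 13
`m += 7` → m = 20
`m *= 3` → m = 60
So m = 60

Answer: 60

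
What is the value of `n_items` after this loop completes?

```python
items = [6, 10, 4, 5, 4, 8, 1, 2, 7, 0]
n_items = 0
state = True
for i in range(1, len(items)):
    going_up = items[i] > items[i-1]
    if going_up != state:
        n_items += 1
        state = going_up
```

Count direction changes in [6, 10, 4, 5, 4, 8, 1, 2, 7, 0]
`n_items` takes the values: 0 → 1 → 2 → 3 → 4 → 5 → 6 → 7

Answer: 7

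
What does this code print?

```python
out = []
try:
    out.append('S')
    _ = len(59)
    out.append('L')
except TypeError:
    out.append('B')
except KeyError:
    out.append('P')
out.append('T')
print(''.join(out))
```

Execution trace: 'S' (try body) → 'B' (except TypeError) → 'T' (after the try/except). Output: SBT

Answer: SBT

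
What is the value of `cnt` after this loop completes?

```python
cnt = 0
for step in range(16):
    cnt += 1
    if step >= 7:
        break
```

Loop breaks when step reaches 7, cnt is 8
`cnt` takes the values: 0 → 1 → 2 → 3 → 4 → 5 → 6 → 7 → 8

Answer: 8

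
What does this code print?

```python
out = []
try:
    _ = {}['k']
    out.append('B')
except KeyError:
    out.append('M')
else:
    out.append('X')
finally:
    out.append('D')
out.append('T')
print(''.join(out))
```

Execution trace: 'M' (except KeyError) → 'D' (finally) → 'T' (after the try/except). Output: MDT

Answer: MDT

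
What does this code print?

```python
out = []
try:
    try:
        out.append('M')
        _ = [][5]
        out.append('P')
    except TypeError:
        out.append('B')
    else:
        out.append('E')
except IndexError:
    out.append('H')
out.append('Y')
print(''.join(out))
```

Execution trace: 'M' (try body) → 'H' (outer except IndexError) → 'Y' (after the try/except). Output: MHY

Answer: MHY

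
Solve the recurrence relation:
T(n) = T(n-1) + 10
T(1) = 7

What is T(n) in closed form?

Unrolling: T(n) = T(1) + 10·(n-1) = 7 + 10(n-1) = 10n - 3.

Answer: T(n) = 10n - 3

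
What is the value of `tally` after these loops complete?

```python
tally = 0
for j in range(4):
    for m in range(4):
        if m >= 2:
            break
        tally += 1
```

Inner breaks at 2, outer runs 4 times
`tally` takes the values: 0 → 1 → 2 → 3 → 4 → 5 → 6 → 7 → 8

Answer: 8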